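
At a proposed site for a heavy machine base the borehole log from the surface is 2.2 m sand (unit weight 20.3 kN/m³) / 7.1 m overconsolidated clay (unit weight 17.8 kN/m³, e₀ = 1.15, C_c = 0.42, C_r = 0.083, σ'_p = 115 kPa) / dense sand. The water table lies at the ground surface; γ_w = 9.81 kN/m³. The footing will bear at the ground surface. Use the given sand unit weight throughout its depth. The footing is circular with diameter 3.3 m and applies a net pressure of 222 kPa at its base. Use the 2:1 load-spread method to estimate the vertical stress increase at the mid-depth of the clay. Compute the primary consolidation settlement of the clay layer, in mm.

S_c ≈ 54 mm

Mid-depth of clay below the ground surface: z = 2.2 + 7.1/2 = 5.75 m.
Total vertical stress at mid-clay: σ_v = 20.3×2.2 + 17.8×3.55 = 107.85 kPa.
Pore pressure: u = 9.81×(5.75 − 0) = 56.408 kPa.
Initial effective stress: σ'_0 = σ_v − u = 107.85 − 56.408 = 51.442 kPa.
Stress increase at mid-clay by the 2:1 spreading method:
Δσ ≈ qD²/(D+z)² = 222×3.3²/(3.3+5.75)² = 29.518 kPa
Final effective stress: σ'_f = 51.442 + 29.518 = 80.96 kPa.
σ'_f = 80.96 ≤ σ'_p = 115 kPa, so the clay remains overconsolidated and only the recompression index applies:
S_c = C_r·H/(1+e₀)·log₁₀(σ'_f/σ'_0) = 0.083×7.1/2.15×log₁₀(80.96/51.442)
    = 0.27409 × 0.19695 = 0.05398 m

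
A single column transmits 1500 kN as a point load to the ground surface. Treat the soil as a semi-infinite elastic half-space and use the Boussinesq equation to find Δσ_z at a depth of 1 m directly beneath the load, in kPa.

Δσ_z ≈ 716 kPa

Boussinesq vertical stress below a point load on an elastic half-space:
Δσ_z = 3P/(2πz²) · [1 + (r/z)²]^(−5/2)
r/z = 0/1 = 0; [1+(r/z)²]^(−5/2) = 1.
Δσ_z = 3×1500/(2π×1²) × 1 = 716.2 × 1 = 716.2 kPa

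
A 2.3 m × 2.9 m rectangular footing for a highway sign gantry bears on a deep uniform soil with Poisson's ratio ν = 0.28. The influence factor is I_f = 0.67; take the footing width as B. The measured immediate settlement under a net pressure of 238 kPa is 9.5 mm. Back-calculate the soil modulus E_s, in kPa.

S_e = q·B·(1−ν²)/E_s · I_f  ⇒  E_s = q·B·(1−ν²)·I_f / S_e.
E_s = 238 × 2.3 × 0.9216 × 0.67 / 0.0095 = 35580 kPa

E_s ≈ 35600 kPa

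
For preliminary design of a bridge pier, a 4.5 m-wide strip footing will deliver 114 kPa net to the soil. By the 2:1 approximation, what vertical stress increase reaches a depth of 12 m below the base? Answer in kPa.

Δσ_z ≈ 31.1 kPa

By the 2:1 method the load spreads at 1 horizontal : 2 vertical, so at depth z the loaded area has grown by z in each plan dimension:
Δσ = qB/(B+z) = 114×4.5/(4.5+12) = 31.091 kPa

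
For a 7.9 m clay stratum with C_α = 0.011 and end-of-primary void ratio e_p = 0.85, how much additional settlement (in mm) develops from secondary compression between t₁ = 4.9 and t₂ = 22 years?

S_s ≈ 30.6 mm

Secondary compression: S_s = C_α·H/(1+e_p)·log₁₀(t₂/t₁)
S_s = 0.011×7.9/(1+0.85)×log₁₀(22/4.9)
    = 0.04697 × 0.6522 = 0.03064 m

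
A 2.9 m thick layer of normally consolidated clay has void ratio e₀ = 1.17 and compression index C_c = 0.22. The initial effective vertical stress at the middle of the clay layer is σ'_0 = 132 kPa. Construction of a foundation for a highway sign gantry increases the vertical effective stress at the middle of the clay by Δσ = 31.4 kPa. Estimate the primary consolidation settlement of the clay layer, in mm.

Final effective stress: σ'_f = σ'_0 + Δσ = 132 + 31.4 = 163.4 kPa.
Normally consolidated clay, so the full stress increment lies on the virgin compression line:
S_c = C_c·H/(1+e₀)·log₁₀(σ'_f/σ'_0) = 0.22×2.9/(1+1.17)×log₁₀(163.4/132)
    = 0.29401 × 0.092678 = 0.02725 m

S_c ≈ 27.2 mm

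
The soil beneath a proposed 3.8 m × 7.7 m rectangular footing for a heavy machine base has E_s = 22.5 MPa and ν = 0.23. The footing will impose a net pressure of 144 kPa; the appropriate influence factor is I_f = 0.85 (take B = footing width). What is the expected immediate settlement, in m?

Immediate (elastic) settlement: S_e = q·B·(1−ν²)/E_s · I_f.
E_s = 22.5 MPa = 22500 kPa.
S_e = 144 × 3.8 × (1 − 0.23²) / 22500 × 0.85
    = 144 × 3.8 × 0.9471 / 22500 × 0.85
    = 0.01958 m

S_e ≈ 0.0196 m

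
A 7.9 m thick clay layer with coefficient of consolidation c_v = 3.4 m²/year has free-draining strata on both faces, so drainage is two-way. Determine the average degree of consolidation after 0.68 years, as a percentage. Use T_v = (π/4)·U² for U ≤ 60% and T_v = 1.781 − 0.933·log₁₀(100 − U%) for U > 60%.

U ≈ 43.4 %

Drainage path length: H_d = H/2 = 3.95 m (double drainage).
T_v = c_v·t/H_d² = 3.4×0.68/3.95² = 0.14818.
T_v = 0.14818 corresponds to the U ≤ 60% branch:
U = √(4T_v/π) = 0.4344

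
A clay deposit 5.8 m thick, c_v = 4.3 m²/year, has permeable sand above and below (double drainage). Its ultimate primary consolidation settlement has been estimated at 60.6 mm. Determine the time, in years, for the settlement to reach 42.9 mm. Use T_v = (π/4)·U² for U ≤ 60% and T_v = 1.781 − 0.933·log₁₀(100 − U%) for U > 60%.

t ≈ 0.809 years

Drainage path length: H_d = H/2 = 2.9 m (double drainage).
U = S(t)/S_ult = 42.9/60.6 = 0.7079.
U > 60%: T_v = 1.781 − 0.933·log₁₀(100 − 70.792) = 0.41369.
t = T_v·H_d²/c_v = 0.41369×2.9²/4.3 = 0.8091 years.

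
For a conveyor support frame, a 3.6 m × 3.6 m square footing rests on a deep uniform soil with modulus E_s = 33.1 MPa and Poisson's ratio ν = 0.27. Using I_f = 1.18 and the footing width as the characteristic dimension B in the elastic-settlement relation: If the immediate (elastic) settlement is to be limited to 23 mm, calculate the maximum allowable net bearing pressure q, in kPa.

E_s = 33.1 MPa = 33100 kPa.
S_e = q·B·(1−ν²)/E_s · I_f  ⇒  q = S_e·E_s / (B·(1−ν²)·I_f).
q = 0.023 × 33100 / (3.6 × 0.9271 × 1.18) = 193.3 kPa

q ≈ 193 kPa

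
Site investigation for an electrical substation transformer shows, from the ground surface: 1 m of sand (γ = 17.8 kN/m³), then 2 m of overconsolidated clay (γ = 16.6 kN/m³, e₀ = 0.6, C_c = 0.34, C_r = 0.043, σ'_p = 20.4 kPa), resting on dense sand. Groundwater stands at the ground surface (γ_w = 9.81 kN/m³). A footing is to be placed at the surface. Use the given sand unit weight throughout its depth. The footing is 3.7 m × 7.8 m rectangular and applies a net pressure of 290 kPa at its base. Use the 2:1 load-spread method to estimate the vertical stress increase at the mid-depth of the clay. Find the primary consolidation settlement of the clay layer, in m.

S_c ≈ 0.393 m

Mid-depth of clay below the ground surface: z = 1 + 2/2 = 2 m.
Total vertical stress at mid-clay: σ_v = 17.8×1 + 16.6×1 = 34.4 kPa.
Pore pressure: u = 9.81×(2 − 0) = 19.62 kPa.
Initial effective stress: σ'_0 = σ_v − u = 34.4 − 19.62 = 14.78 kPa.
Stress increase at mid-clay by the 2:1 spreading method:
Δσ = qBL/((B+z)(L+z)) = 290×3.7×7.8/((3.7+2)(7.8+2)) = 149.83 kPa
Final effective stress: σ'_f = 14.78 + 149.83 = 164.61 kPa.
σ'_f = 164.61 > σ'_p = 20.4 kPa, so the stress path crosses the preconsolidation pressure — recompression up to σ'_p, then virgin compression beyond:
S_c = H/(1+e₀)·[C_r·log₁₀(σ'_p/σ'_0) + C_c·log₁₀(σ'_f/σ'_p)]
    = 2/1.6 × [0.043×log₁₀(20.4/14.78) + 0.34×log₁₀(164.61/20.4)]
    = 1.25 × [0.0060181 + 0.30832] = 0.3929 m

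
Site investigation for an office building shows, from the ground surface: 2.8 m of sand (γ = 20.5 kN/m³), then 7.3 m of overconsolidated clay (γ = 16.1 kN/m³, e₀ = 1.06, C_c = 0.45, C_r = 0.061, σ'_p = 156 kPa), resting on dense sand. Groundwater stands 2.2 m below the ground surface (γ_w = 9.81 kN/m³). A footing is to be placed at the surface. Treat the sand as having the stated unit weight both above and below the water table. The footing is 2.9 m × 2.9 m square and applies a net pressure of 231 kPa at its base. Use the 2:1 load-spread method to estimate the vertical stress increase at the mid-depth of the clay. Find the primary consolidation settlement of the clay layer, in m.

Mid-depth of clay below the ground surface: z = 2.8 + 7.3/2 = 6.45 m.
Total vertical stress at mid-clay: σ_v = 20.5×2.8 + 16.1×3.65 = 116.16 kPa.
Pore pressure: u = 9.81×(6.45 − 2.2) = 41.693 kPa.
Initial effective stress: σ'_0 = σ_v − u = 116.16 − 41.693 = 74.467 kPa.
Stress increase at mid-clay by the 2:1 spreading method:
Δσ = qBL/((B+z)(L+z)) = 231×2.9×2.9/((2.9+6.45)(2.9+6.45)) = 22.222 kPa
Final effective stress: σ'_f = 74.467 + 22.222 = 96.689 kPa.
σ'_f = 96.689 ≤ σ'_p = 156 kPa, so the clay remains overconsolidated and only the recompression index applies:
S_c = C_r·H/(1+e₀)·log₁₀(σ'_f/σ'_0) = 0.061×7.3/2.06×log₁₀(96.689/74.467)
    = 0.21617 × 0.11341 = 0.02452 m

S_c ≈ 0.0245 m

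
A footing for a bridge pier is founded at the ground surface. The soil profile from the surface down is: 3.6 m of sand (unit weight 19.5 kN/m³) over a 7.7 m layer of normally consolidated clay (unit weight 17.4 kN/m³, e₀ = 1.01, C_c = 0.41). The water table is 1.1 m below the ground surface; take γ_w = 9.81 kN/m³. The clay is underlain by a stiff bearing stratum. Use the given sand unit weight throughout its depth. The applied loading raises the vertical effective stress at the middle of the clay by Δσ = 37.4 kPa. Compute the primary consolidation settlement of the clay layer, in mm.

S_c ≈ 276 mm

Mid-depth of clay below the ground surface: z = 3.6 + 7.7/2 = 7.45 m.
Total vertical stress at mid-clay: σ_v = 19.5×3.6 + 17.4×3.85 = 137.19 kPa.
Pore pressure: u = 9.81×(7.45 − 1.1) = 62.294 kPa.
Initial effective stress: σ'_0 = σ_v − u = 137.19 − 62.294 = 74.896 kPa.
Final effective stress: σ'_f = σ'_0 + Δσ = 74.896 + 37.4 = 112.3 kPa.
Normally consolidated clay, so the full stress increment lies on the virgin compression line:
S_c = C_c·H/(1+e₀)·log₁₀(σ'_f/σ'_0) = 0.41×7.7/(1+1.01)×log₁₀(112.3/74.896)
    = 1.5706 × 0.17592 = 0.2763 m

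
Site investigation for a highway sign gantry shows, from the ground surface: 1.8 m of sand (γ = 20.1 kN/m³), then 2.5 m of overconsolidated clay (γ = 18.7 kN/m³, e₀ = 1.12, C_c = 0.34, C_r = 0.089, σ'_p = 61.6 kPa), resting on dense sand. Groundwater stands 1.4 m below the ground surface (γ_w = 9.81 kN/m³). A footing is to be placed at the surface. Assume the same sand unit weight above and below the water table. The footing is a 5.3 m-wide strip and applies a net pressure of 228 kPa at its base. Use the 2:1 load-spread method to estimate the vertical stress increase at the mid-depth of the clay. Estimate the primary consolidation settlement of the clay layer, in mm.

Mid-depth of clay below the ground surface: z = 1.8 + 2.5/2 = 3.05 m.
Total vertical stress at mid-clay: σ_v = 20.1×1.8 + 18.7×1.25 = 59.555 kPa.
Pore pressure: u = 9.81×(3.05 − 1.4) = 16.186 kPa.
Initial effective stress: σ'_0 = σ_v − u = 59.555 − 16.186 = 43.369 kPa.
Stress increase at mid-clay by the 2:1 spreading method:
Δσ = qB/(B+z) = 228×5.3/(5.3+3.05) = 144.72 kPa
Final effective stress: σ'_f = 43.369 + 144.72 = 188.09 kPa.
σ'_f = 188.09 > σ'_p = 61.6 kPa, so the stress path crosses the preconsolidation pressure — recompression up to σ'_p, then virgin compression beyond:
S_c = H/(1+e₀)·[C_r·log₁₀(σ'_p/σ'_0) + C_c·log₁₀(σ'_f/σ'_p)]
    = 2.5/2.12 × [0.089×log₁₀(61.6/43.369) + 0.34×log₁₀(188.09/61.6)]
    = 1.1792 × [0.013564 + 0.16483] = 0.2104 m

S_c ≈ 210 mm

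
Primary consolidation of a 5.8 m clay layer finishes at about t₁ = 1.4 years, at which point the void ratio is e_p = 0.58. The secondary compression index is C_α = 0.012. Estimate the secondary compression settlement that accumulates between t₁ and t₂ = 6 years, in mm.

Secondary compression: S_s = C_α·H/(1+e_p)·log₁₀(t₂/t₁)
S_s = 0.012×5.8/(1+0.58)×log₁₀(6/1.4)
    = 0.04405 × 0.632 = 0.02784 m

S_s ≈ 27.8 mm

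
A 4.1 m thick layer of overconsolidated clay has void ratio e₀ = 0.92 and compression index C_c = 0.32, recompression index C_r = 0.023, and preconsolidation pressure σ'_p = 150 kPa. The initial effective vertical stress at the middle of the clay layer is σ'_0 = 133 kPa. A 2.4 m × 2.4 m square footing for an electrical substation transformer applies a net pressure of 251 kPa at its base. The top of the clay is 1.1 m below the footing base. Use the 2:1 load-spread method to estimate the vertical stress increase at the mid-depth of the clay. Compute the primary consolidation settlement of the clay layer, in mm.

S_c ≈ 56.6 mm

Mid-depth of clay below the footing base: z = 1.1 + 4.1/2 = 3.15 m.
Stress increase at mid-clay by the 2:1 spreading method:
Δσ = qBL/((B+z)(L+z)) = 251×2.4×2.4/((2.4+3.15)(2.4+3.15)) = 46.936 kPa
Final effective stress: σ'_f = 133 + 46.936 = 179.94 kPa.
σ'_f = 179.94 > σ'_p = 150 kPa, so the stress path crosses the preconsolidation pressure — recompression up to σ'_p, then virgin compression beyond:
S_c = H/(1+e₀)·[C_r·log₁₀(σ'_p/σ'_0) + C_c·log₁₀(σ'_f/σ'_p)]
    = 4.1/1.92 × [0.023×log₁₀(150/133) + 0.32×log₁₀(179.94/150)]
    = 2.1354 × [0.0012015 + 0.025292] = 0.05657 m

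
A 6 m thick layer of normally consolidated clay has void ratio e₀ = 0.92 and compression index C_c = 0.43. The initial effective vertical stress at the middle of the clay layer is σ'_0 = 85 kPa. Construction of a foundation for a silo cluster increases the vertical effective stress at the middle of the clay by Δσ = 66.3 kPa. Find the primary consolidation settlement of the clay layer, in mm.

Final effective stress: σ'_f = σ'_0 + Δσ = 85 + 66.3 = 151.3 kPa.
Normally consolidated clay, so the full stress increment lies on the virgin compression line:
S_c = C_c·H/(1+e₀)·log₁₀(σ'_f/σ'_0) = 0.43×6/(1+0.92)×log₁₀(151.3/85)
    = 1.3438 × 0.25042 = 0.3365 m

S_c ≈ 337 mm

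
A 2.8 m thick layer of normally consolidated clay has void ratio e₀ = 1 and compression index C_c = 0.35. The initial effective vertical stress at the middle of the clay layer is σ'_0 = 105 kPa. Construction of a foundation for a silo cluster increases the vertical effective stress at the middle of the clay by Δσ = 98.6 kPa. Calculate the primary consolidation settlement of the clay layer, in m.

Final effective stress: σ'_f = σ'_0 + Δσ = 105 + 98.6 = 203.6 kPa.
Normally consolidated clay, so the full stress increment lies on the virgin compression line:
S_c = C_c·H/(1+e₀)·log₁₀(σ'_f/σ'_0) = 0.35×2.8/(1+1)×log₁₀(203.6/105)
    = 0.49 × 0.28759 = 0.1409 m

S_c ≈ 0.141 m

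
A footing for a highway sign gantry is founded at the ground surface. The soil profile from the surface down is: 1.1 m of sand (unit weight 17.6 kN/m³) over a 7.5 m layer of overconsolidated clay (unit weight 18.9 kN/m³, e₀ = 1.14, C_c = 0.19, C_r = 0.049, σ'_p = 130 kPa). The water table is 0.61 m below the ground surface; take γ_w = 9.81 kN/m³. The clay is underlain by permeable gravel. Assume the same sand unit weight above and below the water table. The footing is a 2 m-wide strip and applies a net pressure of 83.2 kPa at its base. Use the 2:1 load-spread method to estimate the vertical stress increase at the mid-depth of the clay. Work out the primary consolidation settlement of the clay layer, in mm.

S_c ≈ 30.2 mm

Mid-depth of clay below the ground surface: z = 1.1 + 7.5/2 = 4.85 m.
Total vertical stress at mid-clay: σ_v = 17.6×1.1 + 18.9×3.75 = 90.235 kPa.
Pore pressure: u = 9.81×(4.85 − 0.61) = 41.594 kPa.
Initial effective stress: σ'_0 = σ_v − u = 90.235 − 41.594 = 48.641 kPa.
Stress increase at mid-clay by the 2:1 spreading method:
Δσ = qB/(B+z) = 83.2×2/(2+4.85) = 24.292 kPa
Final effective stress: σ'_f = 48.641 + 24.292 = 72.933 kPa.
σ'_f = 72.933 ≤ σ'_p = 130 kPa, so the clay remains overconsolidated and only the recompression index applies:
S_c = C_r·H/(1+e₀)·log₁₀(σ'_f/σ'_0) = 0.049×7.5/2.14×log₁₀(72.933/48.641)
    = 0.17173 × 0.17592 = 0.03021 m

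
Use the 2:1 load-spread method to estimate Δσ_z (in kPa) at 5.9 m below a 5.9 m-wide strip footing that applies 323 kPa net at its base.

By the 2:1 method the load spreads at 1 horizontal : 2 vertical, so at depth z the loaded area has grown by z in each plan dimension:
Δσ = qB/(B+z) = 323×5.9/(5.9+5.9) = 161.5 kPa

Δσ_z ≈ 162 kPa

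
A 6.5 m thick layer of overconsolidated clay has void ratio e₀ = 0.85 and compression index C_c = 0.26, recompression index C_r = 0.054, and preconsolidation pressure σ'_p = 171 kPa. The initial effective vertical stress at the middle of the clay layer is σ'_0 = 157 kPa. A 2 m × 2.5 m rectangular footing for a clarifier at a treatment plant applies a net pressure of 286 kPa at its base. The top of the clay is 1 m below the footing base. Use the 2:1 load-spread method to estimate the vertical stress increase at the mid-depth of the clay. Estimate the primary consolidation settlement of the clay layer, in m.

S_c ≈ 0.0507 m

Mid-depth of clay below the footing base: z = 1 + 6.5/2 = 4.25 m.
Stress increase at mid-clay by the 2:1 spreading method:
Δσ = qBL/((B+z)(L+z)) = 286×2×2.5/((2+4.25)(2.5+4.25)) = 33.896 kPa
Final effective stress: σ'_f = 157 + 33.896 = 190.9 kPa.
σ'_f = 190.9 > σ'_p = 171 kPa, so the stress path crosses the preconsolidation pressure — recompression up to σ'_p, then virgin compression beyond:
S_c = H/(1+e₀)·[C_r·log₁₀(σ'_p/σ'_0) + C_c·log₁₀(σ'_f/σ'_p)]
    = 6.5/1.85 × [0.054×log₁₀(171/157) + 0.26×log₁₀(190.9/171)]
    = 3.5135 × [0.0020032 + 0.012431] = 0.05071 m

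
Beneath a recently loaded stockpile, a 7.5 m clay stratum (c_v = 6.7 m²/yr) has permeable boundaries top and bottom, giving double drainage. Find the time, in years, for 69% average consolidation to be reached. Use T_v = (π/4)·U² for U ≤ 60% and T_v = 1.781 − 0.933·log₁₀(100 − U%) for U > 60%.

Drainage path length: H_d = H/2 = 3.75 m (double drainage).
U > 60%: T_v = 1.781 − 0.933·log₁₀(100 − 69) = 0.38956.
t = T_v·H_d²/c_v = 0.38956×3.75²/6.7 = 0.8176 years.

t ≈ 0.818 years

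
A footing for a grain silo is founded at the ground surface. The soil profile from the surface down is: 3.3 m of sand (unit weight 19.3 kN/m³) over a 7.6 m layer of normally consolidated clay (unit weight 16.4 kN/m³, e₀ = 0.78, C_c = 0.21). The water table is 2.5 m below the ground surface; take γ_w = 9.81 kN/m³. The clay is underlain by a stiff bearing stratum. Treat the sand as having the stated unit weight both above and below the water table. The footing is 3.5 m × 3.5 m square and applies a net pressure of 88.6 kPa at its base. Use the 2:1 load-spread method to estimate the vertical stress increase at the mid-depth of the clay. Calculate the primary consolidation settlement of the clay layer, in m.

S_c ≈ 0.0439 m

Mid-depth of clay below the ground surface: z = 3.3 + 7.6/2 = 7.1 m.
Total vertical stress at mid-clay: σ_v = 19.3×3.3 + 16.4×3.8 = 126.01 kPa.
Pore pressure: u = 9.81×(7.1 − 2.5) = 45.126 kPa.
Initial effective stress: σ'_0 = σ_v − u = 126.01 − 45.126 = 80.884 kPa.
Stress increase at mid-clay by the 2:1 spreading method:
Δσ = qBL/((B+z)(L+z)) = 88.6×3.5×3.5/((3.5+7.1)(3.5+7.1)) = 9.6596 kPa
Final effective stress: σ'_f = σ'_0 + Δσ = 80.884 + 9.6596 = 90.544 kPa.
Normally consolidated clay, so the full stress increment lies on the virgin compression line:
S_c = C_c·H/(1+e₀)·log₁₀(σ'_f/σ'_0) = 0.21×7.6/(1+0.78)×log₁₀(90.544/80.884)
    = 0.89663 × 0.048997 = 0.04393 m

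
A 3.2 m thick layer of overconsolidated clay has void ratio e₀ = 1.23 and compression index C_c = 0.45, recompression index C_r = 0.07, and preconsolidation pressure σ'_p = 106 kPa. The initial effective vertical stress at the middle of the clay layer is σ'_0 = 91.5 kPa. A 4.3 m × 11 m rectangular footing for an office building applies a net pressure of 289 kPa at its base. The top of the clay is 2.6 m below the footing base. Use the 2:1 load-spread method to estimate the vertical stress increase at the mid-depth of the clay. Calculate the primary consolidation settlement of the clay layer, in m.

Mid-depth of clay below the footing base: z = 2.6 + 3.2/2 = 4.2 m.
Stress increase at mid-clay by the 2:1 spreading method:
Δσ = qBL/((B+z)(L+z)) = 289×4.3×11/((4.3+4.2)(11+4.2)) = 105.8 kPa
Final effective stress: σ'_f = 91.5 + 105.8 = 197.3 kPa.
σ'_f = 197.3 > σ'_p = 106 kPa, so the stress path crosses the preconsolidation pressure — recompression up to σ'_p, then virgin compression beyond:
S_c = H/(1+e₀)·[C_r·log₁₀(σ'_p/σ'_0) + C_c·log₁₀(σ'_f/σ'_p)]
    = 3.2/2.23 × [0.07×log₁₀(106/91.5) + 0.45×log₁₀(197.3/106)]
    = 1.435 × [0.0044719 + 0.12142] = 0.1807 m

S_c ≈ 0.181 m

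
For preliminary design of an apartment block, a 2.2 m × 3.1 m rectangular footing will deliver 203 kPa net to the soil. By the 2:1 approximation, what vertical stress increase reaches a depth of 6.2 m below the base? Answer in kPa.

By the 2:1 method the load spreads at 1 horizontal : 2 vertical, so at depth z the loaded area has grown by z in each plan dimension:
Δσ = qBL/((B+z)(L+z)) = 203×2.2×3.1/((2.2+6.2)(3.1+6.2)) = 17.722 kPa

Δσ_z ≈ 17.7 kPa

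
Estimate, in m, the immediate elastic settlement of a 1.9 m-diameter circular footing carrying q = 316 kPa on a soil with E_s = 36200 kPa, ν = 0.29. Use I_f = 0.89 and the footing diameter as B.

S_e ≈ 0.0135 m

Immediate (elastic) settlement: S_e = q·B·(1−ν²)/E_s · I_f.
S_e = 316 × 1.9 × (1 − 0.29²) / 36200 × 0.89
    = 316 × 1.9 × 0.9159 / 36200 × 0.89
    = 0.01352 m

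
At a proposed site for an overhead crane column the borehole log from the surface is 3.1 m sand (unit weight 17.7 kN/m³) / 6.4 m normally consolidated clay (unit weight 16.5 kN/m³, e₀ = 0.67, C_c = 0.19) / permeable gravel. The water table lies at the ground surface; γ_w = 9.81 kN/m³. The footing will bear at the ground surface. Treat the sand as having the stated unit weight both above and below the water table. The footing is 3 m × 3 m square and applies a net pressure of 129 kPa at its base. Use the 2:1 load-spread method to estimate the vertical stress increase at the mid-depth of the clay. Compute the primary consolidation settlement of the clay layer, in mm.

Mid-depth of clay below the ground surface: z = 3.1 + 6.4/2 = 6.3 m.
Total vertical stress at mid-clay: σ_v = 17.7×3.1 + 16.5×3.2 = 107.67 kPa.
Pore pressure: u = 9.81×(6.3 − 0) = 61.803 kPa.
Initial effective stress: σ'_0 = σ_v − u = 107.67 − 61.803 = 45.867 kPa.
Stress increase at mid-clay by the 2:1 spreading method:
Δσ = qBL/((B+z)(L+z)) = 129×3×3/((3+6.3)(3+6.3)) = 13.424 kPa
Final effective stress: σ'_f = σ'_0 + Δσ = 45.867 + 13.424 = 59.291 kPa.
Normally consolidated clay, so the full stress increment lies on the virgin compression line:
S_c = C_c·H/(1+e₀)·log₁₀(σ'_f/σ'_0) = 0.19×6.4/(1+0.67)×log₁₀(59.291/45.867)
    = 0.72814 × 0.11149 = 0.08118 m

S_c ≈ 81.2 mm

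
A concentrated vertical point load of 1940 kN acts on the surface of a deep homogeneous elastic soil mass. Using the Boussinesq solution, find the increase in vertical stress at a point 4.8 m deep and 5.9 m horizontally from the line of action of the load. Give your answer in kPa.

Boussinesq vertical stress below a point load on an elastic half-space:
Δσ_z = 3P/(2πz²) · [1 + (r/z)²]^(−5/2)
r/z = 5.9/4.8 = 1.2292; [1+(r/z)²]^(−5/2) = 0.1001.
Δσ_z = 3×1940/(2π×4.8²) × 0.1001 = 40.203 × 0.1001 = 4.024 kPa

Δσ_z ≈ 4.02 kPa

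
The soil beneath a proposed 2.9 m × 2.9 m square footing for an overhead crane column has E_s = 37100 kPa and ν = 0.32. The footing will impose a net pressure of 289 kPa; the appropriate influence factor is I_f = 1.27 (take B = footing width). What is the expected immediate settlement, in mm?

S_e ≈ 25.8 mm

Immediate (elastic) settlement: S_e = q·B·(1−ν²)/E_s · I_f.
S_e = 289 × 2.9 × (1 − 0.32²) / 37100 × 1.27
    = 289 × 2.9 × 0.8976 / 37100 × 1.27
    = 0.02575 m = 25.75 mm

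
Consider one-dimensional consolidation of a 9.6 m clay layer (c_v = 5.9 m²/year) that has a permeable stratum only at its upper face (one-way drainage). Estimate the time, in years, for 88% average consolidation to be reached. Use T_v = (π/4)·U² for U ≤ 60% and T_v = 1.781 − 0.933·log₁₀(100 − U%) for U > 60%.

Drainage path length: H_d = H = 9.6 m (single drainage).
U > 60%: T_v = 1.781 − 0.933·log₁₀(100 − 88) = 0.77412.
t = T_v·H_d²/c_v = 0.77412×9.6²/5.9 = 12.09 years.

t ≈ 12.1 years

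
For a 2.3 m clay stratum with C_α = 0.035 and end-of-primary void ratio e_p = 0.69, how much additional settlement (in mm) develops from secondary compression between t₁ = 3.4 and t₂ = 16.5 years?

S_s ≈ 32.7 mm

Secondary compression: S_s = C_α·H/(1+e_p)·log₁₀(t₂/t₁)
S_s = 0.035×2.3/(1+0.69)×log₁₀(16.5/3.4)
    = 0.04763 × 0.686 = 0.03268 m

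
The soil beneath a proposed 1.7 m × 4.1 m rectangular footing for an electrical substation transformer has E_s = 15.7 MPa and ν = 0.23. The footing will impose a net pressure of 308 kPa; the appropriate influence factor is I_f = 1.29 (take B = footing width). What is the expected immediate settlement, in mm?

S_e ≈ 40.7 mm

Immediate (elastic) settlement: S_e = q·B·(1−ν²)/E_s · I_f.
E_s = 15.7 MPa = 15700 kPa.
S_e = 308 × 1.7 × (1 − 0.23²) / 15700 × 1.29
    = 308 × 1.7 × 0.9471 / 15700 × 1.29
    = 0.04075 m = 40.75 mm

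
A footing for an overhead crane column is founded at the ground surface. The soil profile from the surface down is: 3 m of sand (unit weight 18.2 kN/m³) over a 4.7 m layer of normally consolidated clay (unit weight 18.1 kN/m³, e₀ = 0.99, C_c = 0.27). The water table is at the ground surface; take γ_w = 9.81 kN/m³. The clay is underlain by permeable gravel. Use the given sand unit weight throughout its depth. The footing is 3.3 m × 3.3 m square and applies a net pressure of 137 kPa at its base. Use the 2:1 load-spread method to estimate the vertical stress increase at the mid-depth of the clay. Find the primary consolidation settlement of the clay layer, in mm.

Mid-depth of clay below the ground surface: z = 3 + 4.7/2 = 5.35 m.
Total vertical stress at mid-clay: σ_v = 18.2×3 + 18.1×2.35 = 97.135 kPa.
Pore pressure: u = 9.81×(5.35 − 0) = 52.483 kPa.
Initial effective stress: σ'_0 = σ_v − u = 97.135 − 52.483 = 44.652 kPa.
Stress increase at mid-clay by the 2:1 spreading method:
Δσ = qBL/((B+z)(L+z)) = 137×3.3×3.3/((3.3+5.35)(3.3+5.35)) = 19.94 kPa
Final effective stress: σ'_f = σ'_0 + Δσ = 44.652 + 19.94 = 64.592 kPa.
Normally consolidated clay, so the full stress increment lies on the virgin compression line:
S_c = C_c·H/(1+e₀)·log₁₀(σ'_f/σ'_0) = 0.27×4.7/(1+0.99)×log₁₀(64.592/44.652)
    = 0.63769 × 0.16034 = 0.1022 m

S_c ≈ 102 mm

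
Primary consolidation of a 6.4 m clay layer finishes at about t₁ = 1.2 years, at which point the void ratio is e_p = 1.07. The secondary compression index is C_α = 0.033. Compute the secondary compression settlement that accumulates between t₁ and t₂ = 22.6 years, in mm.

Secondary compression: S_s = C_α·H/(1+e_p)·log₁₀(t₂/t₁)
S_s = 0.033×6.4/(1+1.07)×log₁₀(22.6/1.2)
    = 0.102 × 1.275 = 0.1301 m

S_s ≈ 130 mm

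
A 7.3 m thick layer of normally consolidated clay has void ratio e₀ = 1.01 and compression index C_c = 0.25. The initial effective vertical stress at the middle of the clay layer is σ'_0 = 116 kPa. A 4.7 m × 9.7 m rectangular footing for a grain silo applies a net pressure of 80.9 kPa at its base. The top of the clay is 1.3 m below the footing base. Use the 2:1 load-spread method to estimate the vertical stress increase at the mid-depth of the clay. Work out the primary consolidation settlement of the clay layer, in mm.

Mid-depth of clay below the footing base: z = 1.3 + 7.3/2 = 4.95 m.
Stress increase at mid-clay by the 2:1 spreading method:
Δσ = qBL/((B+z)(L+z)) = 80.9×4.7×9.7/((4.7+4.95)(9.7+4.95)) = 26.089 kPa
Final effective stress: σ'_f = σ'_0 + Δσ = 116 + 26.089 = 142.09 kPa.
Normally consolidated clay, so the full stress increment lies on the virgin compression line:
S_c = C_c·H/(1+e₀)·log₁₀(σ'_f/σ'_0) = 0.25×7.3/(1+1.01)×log₁₀(142.09/116)
    = 0.90796 × 0.088106 = 0.08 m

S_c ≈ 80 mm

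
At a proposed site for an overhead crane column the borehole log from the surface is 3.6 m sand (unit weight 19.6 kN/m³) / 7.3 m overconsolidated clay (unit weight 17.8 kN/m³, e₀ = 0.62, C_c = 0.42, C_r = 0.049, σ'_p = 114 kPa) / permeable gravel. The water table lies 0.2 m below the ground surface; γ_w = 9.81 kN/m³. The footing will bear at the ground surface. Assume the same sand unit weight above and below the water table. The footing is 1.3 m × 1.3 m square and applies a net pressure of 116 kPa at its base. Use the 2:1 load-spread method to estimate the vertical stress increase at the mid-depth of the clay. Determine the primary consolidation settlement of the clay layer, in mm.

S_c ≈ 3.8 mm

Mid-depth of clay below the ground surface: z = 3.6 + 7.3/2 = 7.25 m.
Total vertical stress at mid-clay: σ_v = 19.6×3.6 + 17.8×3.65 = 135.53 kPa.
Pore pressure: u = 9.81×(7.25 − 0.2) = 69.16 kPa.
Initial effective stress: σ'_0 = σ_v − u = 135.53 − 69.16 = 66.37 kPa.
Stress increase at mid-clay by the 2:1 spreading method:
Δσ = qBL/((B+z)(L+z)) = 116×1.3×1.3/((1.3+7.25)(1.3+7.25)) = 2.6817 kPa
Final effective stress: σ'_f = 66.37 + 2.6817 = 69.052 kPa.
σ'_f = 69.052 ≤ σ'_p = 114 kPa, so the clay remains overconsolidated and only the recompression index applies:
S_c = C_r·H/(1+e₀)·log₁₀(σ'_f/σ'_0) = 0.049×7.3/1.62×log₁₀(69.052/66.37)
    = 0.2208 × 0.017204 = 0.003799 m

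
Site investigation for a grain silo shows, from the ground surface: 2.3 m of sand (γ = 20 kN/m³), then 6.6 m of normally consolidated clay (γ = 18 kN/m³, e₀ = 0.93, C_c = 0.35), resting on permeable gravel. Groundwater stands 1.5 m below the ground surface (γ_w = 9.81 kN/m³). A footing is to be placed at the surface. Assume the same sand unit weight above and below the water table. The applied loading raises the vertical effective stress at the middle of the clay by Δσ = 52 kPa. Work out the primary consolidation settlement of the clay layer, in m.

Mid-depth of clay below the ground surface: z = 2.3 + 6.6/2 = 5.6 m.
Total vertical stress at mid-clay: σ_v = 20×2.3 + 18×3.3 = 105.4 kPa.
Pore pressure: u = 9.81×(5.6 − 1.5) = 40.221 kPa.
Initial effective stress: σ'_0 = σ_v − u = 105.4 − 40.221 = 65.179 kPa.
Final effective stress: σ'_f = σ'_0 + Δσ = 65.179 + 52 = 117.18 kPa.
Normally consolidated clay, so the full stress increment lies on the virgin compression line:
S_c = C_c·H/(1+e₀)·log₁₀(σ'_f/σ'_0) = 0.35×6.6/(1+0.93)×log₁₀(117.18/65.179)
    = 1.1969 × 0.25475 = 0.3049 m

S_c ≈ 0.305 m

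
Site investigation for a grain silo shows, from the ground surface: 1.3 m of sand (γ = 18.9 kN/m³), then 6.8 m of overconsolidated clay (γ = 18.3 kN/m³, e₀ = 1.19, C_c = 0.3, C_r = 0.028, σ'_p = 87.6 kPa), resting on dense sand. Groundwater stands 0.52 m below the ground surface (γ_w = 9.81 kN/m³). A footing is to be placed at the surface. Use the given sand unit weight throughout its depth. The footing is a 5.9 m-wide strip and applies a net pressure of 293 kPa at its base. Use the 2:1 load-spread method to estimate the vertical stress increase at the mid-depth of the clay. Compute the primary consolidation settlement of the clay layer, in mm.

S_c ≈ 376 mm

Mid-depth of clay below the ground surface: z = 1.3 + 6.8/2 = 4.7 m.
Total vertical stress at mid-clay: σ_v = 18.9×1.3 + 18.3×3.4 = 86.79 kPa.
Pore pressure: u = 9.81×(4.7 − 0.52) = 41.006 kPa.
Initial effective stress: σ'_0 = σ_v − u = 86.79 − 41.006 = 45.784 kPa.
Stress increase at mid-clay by the 2:1 spreading method:
Δσ = qB/(B+z) = 293×5.9/(5.9+4.7) = 163.08 kPa
Final effective stress: σ'_f = 45.784 + 163.08 = 208.86 kPa.
σ'_f = 208.86 > σ'_p = 87.6 kPa, so the stress path crosses the preconsolidation pressure — recompression up to σ'_p, then virgin compression beyond:
S_c = H/(1+e₀)·[C_r·log₁₀(σ'_p/σ'_0) + C_c·log₁₀(σ'_f/σ'_p)]
    = 6.8/2.19 × [0.028×log₁₀(87.6/45.784) + 0.3×log₁₀(208.86/87.6)]
    = 3.105 × [0.0078901 + 0.11321] = 0.376 m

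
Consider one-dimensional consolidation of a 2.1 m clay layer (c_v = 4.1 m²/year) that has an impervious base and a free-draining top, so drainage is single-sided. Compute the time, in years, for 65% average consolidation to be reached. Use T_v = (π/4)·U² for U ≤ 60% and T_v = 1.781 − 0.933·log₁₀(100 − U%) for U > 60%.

Drainage path length: H_d = H = 2.1 m (single drainage).
U > 60%: T_v = 1.781 − 0.933·log₁₀(100 − 65) = 0.34038.
t = T_v·H_d²/c_v = 0.34038×2.1²/4.1 = 0.3661 years.

t ≈ 0.366 years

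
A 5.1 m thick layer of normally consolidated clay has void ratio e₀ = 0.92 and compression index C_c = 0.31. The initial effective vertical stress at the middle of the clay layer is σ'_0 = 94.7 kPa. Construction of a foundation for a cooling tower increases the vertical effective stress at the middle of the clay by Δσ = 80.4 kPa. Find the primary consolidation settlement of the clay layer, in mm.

S_c ≈ 220 mm

Final effective stress: σ'_f = σ'_0 + Δσ = 94.7 + 80.4 = 175.1 kPa.
Normally consolidated clay, so the full stress increment lies on the virgin compression line:
S_c = C_c·H/(1+e₀)·log₁₀(σ'_f/σ'_0) = 0.31×5.1/(1+0.92)×log₁₀(175.1/94.7)
    = 0.82344 × 0.26694 = 0.2198 m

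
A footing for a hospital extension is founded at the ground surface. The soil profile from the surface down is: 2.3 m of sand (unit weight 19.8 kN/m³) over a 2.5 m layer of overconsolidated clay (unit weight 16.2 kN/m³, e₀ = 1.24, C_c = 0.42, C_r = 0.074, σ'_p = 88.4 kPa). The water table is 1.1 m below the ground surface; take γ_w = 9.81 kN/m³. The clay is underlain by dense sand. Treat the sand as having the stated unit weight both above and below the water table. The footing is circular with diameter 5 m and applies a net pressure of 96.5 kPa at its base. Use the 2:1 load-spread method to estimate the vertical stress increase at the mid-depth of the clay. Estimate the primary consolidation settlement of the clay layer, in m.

S_c ≈ 0.0209 m

Mid-depth of clay below the ground surface: z = 2.3 + 2.5/2 = 3.55 m.
Total vertical stress at mid-clay: σ_v = 19.8×2.3 + 16.2×1.25 = 65.79 kPa.
Pore pressure: u = 9.81×(3.55 − 1.1) = 24.035 kPa.
Initial effective stress: σ'_0 = σ_v − u = 65.79 − 24.035 = 41.755 kPa.
Stress increase at mid-clay by the 2:1 spreading method:
Δσ ≈ qD²/(D+z)² = 96.5×5²/(5+3.55)² = 33.002 kPa
Final effective stress: σ'_f = 41.755 + 33.002 = 74.757 kPa.
σ'_f = 74.757 ≤ σ'_p = 88.4 kPa, so the clay remains overconsolidated and only the recompression index applies:
S_c = C_r·H/(1+e₀)·log₁₀(σ'_f/σ'_0) = 0.074×2.5/2.24×log₁₀(74.757/41.755)
    = 0.082591 × 0.25294 = 0.02089 m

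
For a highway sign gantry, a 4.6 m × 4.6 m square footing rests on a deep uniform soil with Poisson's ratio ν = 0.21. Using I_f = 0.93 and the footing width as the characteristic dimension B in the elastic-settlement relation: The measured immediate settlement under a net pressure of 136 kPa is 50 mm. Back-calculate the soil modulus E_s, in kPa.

E_s ≈ 11100 kPa

S_e = q·B·(1−ν²)/E_s · I_f  ⇒  E_s = q·B·(1−ν²)·I_f / S_e.
E_s = 136 × 4.6 × 0.9559 × 0.93 / 0.05 = 11120 kPa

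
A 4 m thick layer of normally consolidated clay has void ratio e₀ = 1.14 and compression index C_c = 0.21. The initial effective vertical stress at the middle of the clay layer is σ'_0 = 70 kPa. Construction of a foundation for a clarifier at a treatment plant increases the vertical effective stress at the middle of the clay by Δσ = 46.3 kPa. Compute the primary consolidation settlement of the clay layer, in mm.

Final effective stress: σ'_f = σ'_0 + Δσ = 70 + 46.3 = 116.3 kPa.
Normally consolidated clay, so the full stress increment lies on the virgin compression line:
S_c = C_c·H/(1+e₀)·log₁₀(σ'_f/σ'_0) = 0.21×4/(1+1.14)×log₁₀(116.3/70)
    = 0.39252 × 0.22048 = 0.08654 m

S_c ≈ 86.5 mm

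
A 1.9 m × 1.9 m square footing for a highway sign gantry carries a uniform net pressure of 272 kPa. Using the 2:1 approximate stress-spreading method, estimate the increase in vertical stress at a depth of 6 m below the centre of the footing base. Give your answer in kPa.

By the 2:1 method the load spreads at 1 horizontal : 2 vertical, so at depth z the loaded area has grown by z in each plan dimension:
Δσ = qBL/((B+z)(L+z)) = 272×1.9×1.9/((1.9+6)(1.9+6)) = 15.733 kPa

Δσ_z ≈ 15.7 kPa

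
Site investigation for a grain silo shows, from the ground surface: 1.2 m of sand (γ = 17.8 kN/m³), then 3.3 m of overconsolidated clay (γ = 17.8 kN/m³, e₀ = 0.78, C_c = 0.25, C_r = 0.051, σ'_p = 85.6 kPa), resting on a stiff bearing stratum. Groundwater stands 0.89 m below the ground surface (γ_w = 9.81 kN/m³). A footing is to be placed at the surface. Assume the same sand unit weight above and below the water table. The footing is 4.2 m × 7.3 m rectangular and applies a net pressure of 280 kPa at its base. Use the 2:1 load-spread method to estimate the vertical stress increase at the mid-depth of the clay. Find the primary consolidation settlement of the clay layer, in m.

S_c ≈ 0.156 m

Mid-depth of clay below the ground surface: z = 1.2 + 3.3/2 = 2.85 m.
Total vertical stress at mid-clay: σ_v = 17.8×1.2 + 17.8×1.65 = 50.73 kPa.
Pore pressure: u = 9.81×(2.85 − 0.89) = 19.228 kPa.
Initial effective stress: σ'_0 = σ_v − u = 50.73 − 19.228 = 31.502 kPa.
Stress increase at mid-clay by the 2:1 spreading method:
Δσ = qBL/((B+z)(L+z)) = 280×4.2×7.3/((4.2+2.85)(7.3+2.85)) = 119.97 kPa
Final effective stress: σ'_f = 31.502 + 119.97 = 151.47 kPa.
σ'_f = 151.47 > σ'_p = 85.6 kPa, so the stress path crosses the preconsolidation pressure — recompression up to σ'_p, then virgin compression beyond:
S_c = H/(1+e₀)·[C_r·log₁₀(σ'_p/σ'_0) + C_c·log₁₀(σ'_f/σ'_p)]
    = 3.3/1.78 × [0.051×log₁₀(85.6/31.502) + 0.25×log₁₀(151.47/85.6)]
    = 1.8539 × [0.022141 + 0.061963] = 0.1559 m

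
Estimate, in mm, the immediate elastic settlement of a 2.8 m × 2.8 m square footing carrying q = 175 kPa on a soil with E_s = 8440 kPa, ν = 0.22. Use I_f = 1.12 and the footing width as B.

Immediate (elastic) settlement: S_e = q·B·(1−ν²)/E_s · I_f.
S_e = 175 × 2.8 × (1 − 0.22²) / 8440 × 1.12
    = 175 × 2.8 × 0.9516 / 8440 × 1.12
    = 0.06188 m = 61.88 mm

S_e ≈ 61.9 mm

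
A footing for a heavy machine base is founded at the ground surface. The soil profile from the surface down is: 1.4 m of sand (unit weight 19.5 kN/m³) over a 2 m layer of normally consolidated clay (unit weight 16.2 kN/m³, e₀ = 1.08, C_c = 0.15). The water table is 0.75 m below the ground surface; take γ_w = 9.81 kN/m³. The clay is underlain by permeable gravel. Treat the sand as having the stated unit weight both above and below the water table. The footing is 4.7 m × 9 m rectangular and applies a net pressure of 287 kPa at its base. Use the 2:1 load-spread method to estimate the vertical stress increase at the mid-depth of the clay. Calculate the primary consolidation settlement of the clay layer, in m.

Mid-depth of clay below the ground surface: z = 1.4 + 2/2 = 2.4 m.
Total vertical stress at mid-clay: σ_v = 19.5×1.4 + 16.2×1 = 43.5 kPa.
Pore pressure: u = 9.81×(2.4 − 0.75) = 16.186 kPa.
Initial effective stress: σ'_0 = σ_v − u = 43.5 − 16.186 = 27.314 kPa.
Stress increase at mid-clay by the 2:1 spreading method:
Δσ = qBL/((B+z)(L+z)) = 287×4.7×9/((4.7+2.4)(9+2.4)) = 149.99 kPa
Final effective stress: σ'_f = σ'_0 + Δσ = 27.314 + 149.99 = 177.3 kPa.
Normally consolidated clay, so the full stress increment lies on the virgin compression line:
S_c = C_c·H/(1+e₀)·log₁₀(σ'_f/σ'_0) = 0.15×2/(1+1.08)×log₁₀(177.3/27.314)
    = 0.14423 × 0.81232 = 0.1172 m

S_c ≈ 0.117 m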